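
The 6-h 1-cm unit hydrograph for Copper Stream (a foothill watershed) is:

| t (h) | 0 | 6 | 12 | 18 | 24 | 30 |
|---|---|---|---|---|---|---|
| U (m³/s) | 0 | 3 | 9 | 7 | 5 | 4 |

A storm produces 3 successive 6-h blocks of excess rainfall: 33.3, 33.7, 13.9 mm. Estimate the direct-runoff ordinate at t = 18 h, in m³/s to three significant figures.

By discrete convolution, Q_j = Σ (P_i / 10 mm) · U_{j−i}.
At t = 18 h (j=3): Q = (33.3/10)·7 + (33.7/10)·9 + (13.9/10)·3 = 57.8 m³/s.

Q ≈ 57.8 m³/s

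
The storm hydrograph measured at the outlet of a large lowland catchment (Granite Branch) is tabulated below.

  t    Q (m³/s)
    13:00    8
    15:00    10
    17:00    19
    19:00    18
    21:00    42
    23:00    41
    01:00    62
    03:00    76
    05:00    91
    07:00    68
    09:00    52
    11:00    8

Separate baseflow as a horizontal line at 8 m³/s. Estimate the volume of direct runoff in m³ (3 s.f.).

Direct-runoff ordinates (Q − Q_b): 0.0, 2.0, 11.0, 10.0, 34.0, 33.0, 54.0, 68.0, 83.0, 60.0, 44.0, 0.0 m³/s.
ΣQ_DR = 399.0 m³/s.
With Δt = 2 h = 7200 s, V = ΣQ_DR · Δt = 399.0 × 7200 = 2.87 × 10^6 m³.

V ≈ 2.87 × 10^6 m³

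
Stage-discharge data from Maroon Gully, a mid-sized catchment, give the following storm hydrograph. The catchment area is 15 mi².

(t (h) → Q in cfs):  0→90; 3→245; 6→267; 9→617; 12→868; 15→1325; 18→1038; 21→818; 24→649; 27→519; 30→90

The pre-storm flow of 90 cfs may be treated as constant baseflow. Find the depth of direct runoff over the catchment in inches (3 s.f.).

d ≈ 1.72 in

Direct runoff: 0.0, 155.0, 177.0, 527.0, 778.0, 1235.0, 948.0, 728.0, 559.0, 429.0, 0.0 cfs; ΣQ_DR = 5536 cfs.
V = ΣQ_DR · Δt = 5536 × 10800 s = 5.979 × 10^7 ft³.
Over A = 15 mi², depth = V / A = 1.72 in.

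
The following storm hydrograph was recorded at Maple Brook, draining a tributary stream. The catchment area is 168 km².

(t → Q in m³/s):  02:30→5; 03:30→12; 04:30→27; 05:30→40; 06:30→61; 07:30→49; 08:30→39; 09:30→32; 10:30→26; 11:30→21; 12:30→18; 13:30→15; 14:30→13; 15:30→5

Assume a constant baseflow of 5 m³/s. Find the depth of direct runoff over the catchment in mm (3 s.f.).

Direct runoff: 0.0, 7.0, 22.0, 35.0, 56.0, 44.0, 34.0, 27.0, 21.0, 16.0, 13.0, 10.0, 8.0, 0.0 m³/s; ΣQ_DR = 293.0 m³/s.
V = ΣQ_DR · Δt = 293.0 × 3600 s = 1.055 × 10^6 m³.
Over A = 168 km², depth = V / A = 6.28 mm.

d ≈ 6.28 mm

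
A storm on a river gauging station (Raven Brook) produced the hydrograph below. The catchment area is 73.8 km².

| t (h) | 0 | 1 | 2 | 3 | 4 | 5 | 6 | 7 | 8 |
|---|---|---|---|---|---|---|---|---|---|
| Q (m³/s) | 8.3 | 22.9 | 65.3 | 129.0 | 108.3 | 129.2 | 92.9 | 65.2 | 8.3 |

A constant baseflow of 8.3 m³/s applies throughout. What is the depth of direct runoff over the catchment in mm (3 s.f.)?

d ≈ 27.1 mm

Direct runoff: 0.0, 14.6, 57.0, 120.7, 100.0, 120.9, 84.6, 56.9, 0.0 m³/s; ΣQ_DR = 554.7 m³/s.
V = ΣQ_DR · Δt = 554.7 × 3600 s = 1.997 × 10^6 m³.
Over A = 73.8 km², depth = V / A = 27.1 mm.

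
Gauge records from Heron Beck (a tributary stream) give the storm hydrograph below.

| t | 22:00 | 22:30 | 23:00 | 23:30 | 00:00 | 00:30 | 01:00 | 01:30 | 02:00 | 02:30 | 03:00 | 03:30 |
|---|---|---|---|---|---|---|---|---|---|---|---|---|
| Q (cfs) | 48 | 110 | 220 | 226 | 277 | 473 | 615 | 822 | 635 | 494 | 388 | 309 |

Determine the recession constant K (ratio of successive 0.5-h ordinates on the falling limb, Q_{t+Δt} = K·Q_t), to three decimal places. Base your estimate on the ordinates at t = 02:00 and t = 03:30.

K ≈ 0.787

Using the recession-limb readings at t = 02:00 and t = 03:30: Q falls from 635 to 309 cfs over 3 intervals.
K = (Q₂/Q₁)^(1/3) = (309/635)^(1/3) = 0.787.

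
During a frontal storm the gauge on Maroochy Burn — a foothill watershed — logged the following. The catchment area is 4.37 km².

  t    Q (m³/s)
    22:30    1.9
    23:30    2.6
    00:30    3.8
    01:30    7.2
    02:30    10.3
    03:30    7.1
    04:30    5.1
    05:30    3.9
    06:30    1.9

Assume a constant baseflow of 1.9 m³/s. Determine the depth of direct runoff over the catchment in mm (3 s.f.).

d ≈ 22.0 mm

Direct runoff: 0.0, 0.7, 1.9, 5.3, 8.4, 5.2, 3.2, 2.0, 0.0 m³/s; ΣQ_DR = 26.70 m³/s.
V = ΣQ_DR · Δt = 26.70 × 3600 s = 96120 m³.
Over A = 4.37 km², depth = V / A = 22.0 mm.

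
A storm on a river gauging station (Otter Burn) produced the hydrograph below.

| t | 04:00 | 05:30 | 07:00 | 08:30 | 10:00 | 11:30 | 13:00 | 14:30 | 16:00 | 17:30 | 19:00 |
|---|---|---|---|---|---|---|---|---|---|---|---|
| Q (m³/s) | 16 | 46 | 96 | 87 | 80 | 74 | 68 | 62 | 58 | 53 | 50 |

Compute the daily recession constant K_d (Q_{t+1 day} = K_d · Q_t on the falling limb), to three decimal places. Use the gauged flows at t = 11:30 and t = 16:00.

Between t = 11:30 and t = 16:00 the flow falls from 74 to 58 m³/s over 3×1.5 h = 4.5 h.
Per-interval ratio K = (58/74)^(1/3) = 0.9220; K_d = K^(24/1.5) = 0.273.

K_d ≈ 0.273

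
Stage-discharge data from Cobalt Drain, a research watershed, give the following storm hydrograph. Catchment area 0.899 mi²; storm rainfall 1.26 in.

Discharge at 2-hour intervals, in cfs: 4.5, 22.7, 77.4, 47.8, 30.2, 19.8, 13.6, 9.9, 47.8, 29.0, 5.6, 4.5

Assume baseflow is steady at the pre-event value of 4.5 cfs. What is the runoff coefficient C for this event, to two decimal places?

C ≈ 0.71

ΣQ_DR = 258.8 cfs; V = ΣQ_DR·Δt = 1.863 × 10^6 ft³.
Runoff depth d = V / A = 0.8922 in.
C = d / P = 0.8922 / 1.26 = 0.71.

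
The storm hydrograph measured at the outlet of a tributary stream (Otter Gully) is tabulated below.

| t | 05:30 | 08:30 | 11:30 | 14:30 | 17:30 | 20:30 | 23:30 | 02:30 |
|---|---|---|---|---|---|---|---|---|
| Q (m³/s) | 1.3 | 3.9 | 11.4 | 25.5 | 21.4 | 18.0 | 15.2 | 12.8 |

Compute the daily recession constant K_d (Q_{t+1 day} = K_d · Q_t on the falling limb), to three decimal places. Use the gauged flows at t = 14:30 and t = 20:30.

Between t = 14:30 and t = 20:30 the flow falls from 25.5 to 18.0 m³/s over 2×3 h = 6 h.
Per-interval ratio K = (18.0/25.5)^(1/2) = 0.8402; K_d = K^(24/3) = 0.248.

K_d ≈ 0.248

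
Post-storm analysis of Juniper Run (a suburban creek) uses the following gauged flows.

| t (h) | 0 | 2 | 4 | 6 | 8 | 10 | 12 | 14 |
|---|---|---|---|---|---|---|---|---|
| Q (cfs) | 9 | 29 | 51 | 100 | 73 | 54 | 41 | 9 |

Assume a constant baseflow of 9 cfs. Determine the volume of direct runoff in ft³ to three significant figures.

V ≈ 2.12 × 10^6 ft³

Direct-runoff ordinates (Q − Q_b): 0.0, 20.0, 42.0, 91.0, 64.0, 45.0, 32.0, 0.0 cfs.
ΣQ_DR = 294.0 cfs.
With Δt = 2 h = 7200 s, V = ΣQ_DR · Δt = 294.0 × 7200 = 2.12 × 10^6 ft³.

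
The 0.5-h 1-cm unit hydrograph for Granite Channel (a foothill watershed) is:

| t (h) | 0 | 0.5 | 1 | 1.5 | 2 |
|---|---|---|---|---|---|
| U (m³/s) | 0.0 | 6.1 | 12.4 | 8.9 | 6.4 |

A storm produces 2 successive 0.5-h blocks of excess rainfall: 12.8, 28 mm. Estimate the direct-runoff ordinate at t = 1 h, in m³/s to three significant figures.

Q ≈ 33.0 m³/s

By discrete convolution, Q_j = Σ (P_i / 10 mm) · U_{j−i}.
At t = 1 h (j=2): Q = (12.8/10)·12.4 + (28/10)·6.1 = 33.0 m³/s.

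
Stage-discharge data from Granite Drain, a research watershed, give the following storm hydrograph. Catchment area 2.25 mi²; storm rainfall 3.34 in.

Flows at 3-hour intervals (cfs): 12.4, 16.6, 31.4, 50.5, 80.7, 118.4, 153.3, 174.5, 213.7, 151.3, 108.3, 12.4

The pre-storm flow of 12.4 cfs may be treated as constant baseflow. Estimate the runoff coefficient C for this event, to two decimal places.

C ≈ 0.60

ΣQ_DR = 974.7 cfs; V = ΣQ_DR·Δt = 1.053 × 10^7 ft³.
Runoff depth d = V / A = 2.014 in.
C = d / P = 2.014 / 3.34 = 0.60.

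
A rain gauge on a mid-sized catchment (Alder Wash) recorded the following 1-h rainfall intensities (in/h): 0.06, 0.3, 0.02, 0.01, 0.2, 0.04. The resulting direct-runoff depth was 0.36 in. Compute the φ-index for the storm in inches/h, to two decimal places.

φ ≈ 0.07 in/h

Only the 2 blocks with intensity above φ contribute runoff: 0.3, 0.2 in/h.
Σ(I−φ)·Δt = d  ⇒  (0.3+0.2 − 2φ)·1 = 0.36
φ = (0.5000 − 0.36/1) / 2 = 0.07 in/h.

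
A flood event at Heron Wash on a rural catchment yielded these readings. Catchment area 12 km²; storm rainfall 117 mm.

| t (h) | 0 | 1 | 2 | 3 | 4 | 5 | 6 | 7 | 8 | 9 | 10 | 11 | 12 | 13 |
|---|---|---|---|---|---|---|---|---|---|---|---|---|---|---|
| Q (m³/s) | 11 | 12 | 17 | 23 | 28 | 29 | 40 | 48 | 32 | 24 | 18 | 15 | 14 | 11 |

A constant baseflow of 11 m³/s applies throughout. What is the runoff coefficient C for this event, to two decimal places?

C ≈ 0.43

ΣQ_DR = 168.0 m³/s; V = ΣQ_DR·Δt = 6.048 × 10^5 m³.
Runoff depth d = V / A = 50.40 mm.
C = d / P = 50.40 / 117 = 0.43.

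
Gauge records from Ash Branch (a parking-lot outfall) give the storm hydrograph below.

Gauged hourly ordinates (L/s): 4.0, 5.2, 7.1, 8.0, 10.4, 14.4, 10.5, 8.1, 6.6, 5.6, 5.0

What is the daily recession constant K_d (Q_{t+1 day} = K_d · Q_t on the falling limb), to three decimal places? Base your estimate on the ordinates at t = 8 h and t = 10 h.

K_d ≈ 0.036

Between t = 8 h and t = 10 h the flow falls from 6.6 to 5.0 L/s over 2×1 h = 2 h.
Per-interval ratio K = (5.0/6.6)^(1/2) = 0.8704; K_d = K^(24/1) = 0.036.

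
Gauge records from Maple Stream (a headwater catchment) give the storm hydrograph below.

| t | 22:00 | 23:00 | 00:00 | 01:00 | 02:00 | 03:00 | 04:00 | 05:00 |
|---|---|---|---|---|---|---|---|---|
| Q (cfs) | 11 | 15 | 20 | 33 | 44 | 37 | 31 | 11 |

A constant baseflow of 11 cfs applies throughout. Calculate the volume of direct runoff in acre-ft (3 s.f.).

V ≈ 9.42 acre-ft

Direct-runoff ordinates (Q − Q_b): 0.0, 4.0, 9.0, 22.0, 33.0, 26.0, 20.0, 0.0 cfs.
ΣQ_DR = 114.0 cfs.
With Δt = 1 h = 3600 s, V = ΣQ_DR · Δt = 114.0 × 3600 = 4.10 × 10^5 ft³ = 9.42 acre-ft.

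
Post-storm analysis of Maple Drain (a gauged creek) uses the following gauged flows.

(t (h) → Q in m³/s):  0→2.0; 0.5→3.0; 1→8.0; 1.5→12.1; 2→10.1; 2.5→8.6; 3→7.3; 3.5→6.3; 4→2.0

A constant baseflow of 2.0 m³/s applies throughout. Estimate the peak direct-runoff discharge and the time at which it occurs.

Subtracting baseflow gives direct-runoff ordinates: 0.0, 1.0, 6.0, 10.1, 8.1, 6.6, 5.3, 4.3, 0.0 m³/s.
The maximum is 10.1 m³/s, occurring at the reading for t = 1.5 h.

Q_p = 10.1 m³/s at t = 1.5 h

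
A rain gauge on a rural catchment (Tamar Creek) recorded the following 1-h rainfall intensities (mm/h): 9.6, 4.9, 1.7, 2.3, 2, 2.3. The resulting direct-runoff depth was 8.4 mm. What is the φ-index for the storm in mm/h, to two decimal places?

φ ≈ 3.05 mm/h

Only the 2 blocks with intensity above φ contribute runoff: 9.6, 4.9 mm/h.
Σ(I−φ)·Δt = d  ⇒  (9.6+4.9 − 2φ)·1 = 8.4
φ = (14.50 − 8.4/1) / 2 = 3.05 mm/h.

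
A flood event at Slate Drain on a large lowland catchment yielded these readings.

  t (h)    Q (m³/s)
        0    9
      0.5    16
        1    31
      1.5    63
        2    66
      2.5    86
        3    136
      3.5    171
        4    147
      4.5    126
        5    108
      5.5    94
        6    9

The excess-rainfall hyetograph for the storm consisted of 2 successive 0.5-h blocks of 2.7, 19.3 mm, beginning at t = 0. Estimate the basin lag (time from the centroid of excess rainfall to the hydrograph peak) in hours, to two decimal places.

Centroid of excess rainfall: t_c = Σ P_i·t̄_i / ΣP_i = 0.6886 h (block centres at 0.25, 0.75 h).
Hydrograph peak occurs at t = 3.5 h, so basin lag t_L = 3.5 − 0.6886 = 2.81 h.

t_L ≈ 2.81 h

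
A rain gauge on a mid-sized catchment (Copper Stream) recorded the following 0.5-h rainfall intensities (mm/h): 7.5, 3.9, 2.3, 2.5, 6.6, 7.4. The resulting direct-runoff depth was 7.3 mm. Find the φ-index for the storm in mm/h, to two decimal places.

φ ≈ 2.70 mm/h

Only the 4 blocks with intensity above φ contribute runoff: 7.5, 3.9, 6.6, 7.4 mm/h.
Σ(I−φ)·Δt = d  ⇒  (7.5+3.9+6.6+7.4 − 4φ)·0.5 = 7.3
φ = (25.40 − 7.3/0.5) / 4 = 2.70 mm/h.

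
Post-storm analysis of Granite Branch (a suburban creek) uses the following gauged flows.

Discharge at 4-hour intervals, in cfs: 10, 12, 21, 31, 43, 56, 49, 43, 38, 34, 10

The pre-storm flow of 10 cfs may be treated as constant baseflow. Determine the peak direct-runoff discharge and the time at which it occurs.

Subtracting baseflow gives direct-runoff ordinates: 0.0, 2.0, 11.0, 21.0, 33.0, 46.0, 39.0, 33.0, 28.0, 24.0, 0.0 cfs.
The maximum is 46.0 cfs, occurring at the reading for t = 20 h.

Q_p = 46.0 cfs at t = 20 h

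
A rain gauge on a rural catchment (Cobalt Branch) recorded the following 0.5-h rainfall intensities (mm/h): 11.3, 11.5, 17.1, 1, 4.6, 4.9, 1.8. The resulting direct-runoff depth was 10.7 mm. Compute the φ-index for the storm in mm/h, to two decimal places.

Only the 3 blocks with intensity above φ contribute runoff: 11.3, 11.5, 17.1 mm/h.
Σ(I−φ)·Δt = d  ⇒  (11.3+11.5+17.1 − 3φ)·0.5 = 10.7
φ = (39.90 − 10.7/0.5) / 3 = 6.17 mm/h.

φ ≈ 6.17 mm/h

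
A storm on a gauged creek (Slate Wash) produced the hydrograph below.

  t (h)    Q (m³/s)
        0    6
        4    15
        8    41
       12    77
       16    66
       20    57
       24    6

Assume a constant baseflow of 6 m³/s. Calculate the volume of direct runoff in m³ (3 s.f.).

V ≈ 3.25 × 10^6 m³

Direct-runoff ordinates (Q − Q_b): 0.0, 9.0, 35.0, 71.0, 60.0, 51.0, 0.0 m³/s.
ΣQ_DR = 226.0 m³/s.
With Δt = 4 h = 14400 s, V = ΣQ_DR · Δt = 226.0 × 14400 = 3.25 × 10^6 m³.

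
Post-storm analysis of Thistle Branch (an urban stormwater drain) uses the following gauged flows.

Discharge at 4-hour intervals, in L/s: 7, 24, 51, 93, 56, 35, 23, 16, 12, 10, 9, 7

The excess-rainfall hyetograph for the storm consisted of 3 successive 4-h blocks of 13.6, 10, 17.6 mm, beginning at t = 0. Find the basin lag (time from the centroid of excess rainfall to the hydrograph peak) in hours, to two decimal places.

t_L ≈ 5.61 h

Centroid of excess rainfall: t_c = Σ P_i·t̄_i / ΣP_i = 6.3883 h (block centres at 2, 6, 10 h).
Hydrograph peak occurs at t = 12 h, so basin lag t_L = 12 − 6.3883 = 5.61 h.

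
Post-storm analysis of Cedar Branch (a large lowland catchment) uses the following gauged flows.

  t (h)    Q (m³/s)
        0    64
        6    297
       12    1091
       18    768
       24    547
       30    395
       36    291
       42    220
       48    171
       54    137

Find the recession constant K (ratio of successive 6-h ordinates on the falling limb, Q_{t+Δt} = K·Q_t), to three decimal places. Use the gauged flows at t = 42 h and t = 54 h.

Using the recession-limb readings at t = 42 h and t = 54 h: Q falls from 220 to 137 m³/s over 2 intervals.
K = (Q₂/Q₁)^(1/2) = (137/220)^(1/2) = 0.789.

K ≈ 0.789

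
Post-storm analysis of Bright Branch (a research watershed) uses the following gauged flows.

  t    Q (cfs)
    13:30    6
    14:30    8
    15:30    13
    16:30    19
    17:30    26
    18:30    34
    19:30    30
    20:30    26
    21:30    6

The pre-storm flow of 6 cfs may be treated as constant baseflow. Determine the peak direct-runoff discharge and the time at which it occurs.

Q_p = 28.0 cfs at t = 18:30

Subtracting baseflow gives direct-runoff ordinates: 0.0, 2.0, 7.0, 13.0, 20.0, 28.0, 24.0, 20.0, 0.0 cfs.
The maximum is 28.0 cfs, occurring at the reading for t = 18:30.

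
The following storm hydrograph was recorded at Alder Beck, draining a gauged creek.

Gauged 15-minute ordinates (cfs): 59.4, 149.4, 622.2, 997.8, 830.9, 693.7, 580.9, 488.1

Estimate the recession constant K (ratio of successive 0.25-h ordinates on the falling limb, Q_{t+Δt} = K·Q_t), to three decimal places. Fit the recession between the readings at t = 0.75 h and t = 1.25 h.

K ≈ 0.834

Using the recession-limb readings at t = 0.75 h and t = 1.25 h: Q falls from 997.8 to 693.7 cfs over 2 intervals.
K = (Q₂/Q₁)^(1/2) = (693.7/997.8)^(1/2) = 0.834.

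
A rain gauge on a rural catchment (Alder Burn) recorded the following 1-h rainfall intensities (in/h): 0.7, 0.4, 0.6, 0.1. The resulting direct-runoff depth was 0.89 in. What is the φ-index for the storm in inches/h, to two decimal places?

φ ≈ 0.27 in/h

Only the 3 blocks with intensity above φ contribute runoff: 0.7, 0.4, 0.6 in/h.
Σ(I−φ)·Δt = d  ⇒  (0.7+0.4+0.6 − 3φ)·1 = 0.89
φ = (1.700 − 0.89/1) / 3 = 0.27 in/h.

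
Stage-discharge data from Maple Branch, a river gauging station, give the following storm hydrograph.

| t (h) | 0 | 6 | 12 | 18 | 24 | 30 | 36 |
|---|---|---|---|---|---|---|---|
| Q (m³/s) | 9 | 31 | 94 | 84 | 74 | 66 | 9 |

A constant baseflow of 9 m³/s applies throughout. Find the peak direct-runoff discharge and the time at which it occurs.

Subtracting baseflow gives direct-runoff ordinates: 0.0, 22.0, 85.0, 75.0, 65.0, 57.0, 0.0 m³/s.
The maximum is 85.0 m³/s, occurring at the reading for t = 12 h.

Q_p = 85.0 m³/s at t = 12 h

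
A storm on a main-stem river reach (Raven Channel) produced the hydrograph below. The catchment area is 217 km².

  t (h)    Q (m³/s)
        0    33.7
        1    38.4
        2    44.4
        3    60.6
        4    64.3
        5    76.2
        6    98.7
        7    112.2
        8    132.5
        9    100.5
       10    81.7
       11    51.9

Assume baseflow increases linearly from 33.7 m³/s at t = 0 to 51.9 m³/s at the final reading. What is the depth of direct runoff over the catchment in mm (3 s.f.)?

Direct runoff: 0.00, 3.05, 7.39, 21.94, 23.98, 34.23, 55.07, 66.92, 85.56, 51.91, 31.45, 0.00 m³/s; ΣQ_DR = 381.5 m³/s.
V = ΣQ_DR · Δt = 381.5 × 3600 s = 1.373 × 10^6 m³.
Over A = 217 km², depth = V / A = 6.33 mm.

d ≈ 6.33 mm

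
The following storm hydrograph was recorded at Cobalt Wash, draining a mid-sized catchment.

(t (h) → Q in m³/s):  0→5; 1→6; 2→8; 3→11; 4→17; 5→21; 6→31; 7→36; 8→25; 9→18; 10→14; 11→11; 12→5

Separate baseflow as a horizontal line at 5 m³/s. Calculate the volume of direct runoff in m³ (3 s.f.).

V ≈ 5.15 × 10^5 m³

Direct-runoff ordinates (Q − Q_b): 0.0, 1.0, 3.0, 6.0, 12.0, 16.0, 26.0, 31.0, 20.0, 13.0, 9.0, 6.0, 0.0 m³/s.
ΣQ_DR = 143.0 m³/s.
With Δt = 1 h = 3600 s, V = ΣQ_DR · Δt = 143.0 × 3600 = 5.15 × 10^5 m³.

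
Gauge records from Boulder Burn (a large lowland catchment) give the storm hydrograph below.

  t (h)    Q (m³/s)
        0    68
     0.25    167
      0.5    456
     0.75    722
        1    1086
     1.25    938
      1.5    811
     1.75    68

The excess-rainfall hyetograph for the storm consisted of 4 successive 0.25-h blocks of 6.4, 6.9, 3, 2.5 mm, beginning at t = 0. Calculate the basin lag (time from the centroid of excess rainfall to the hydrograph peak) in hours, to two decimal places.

Centroid of excess rainfall: t_c = Σ P_i·t̄_i / ΣP_i = 0.3963 h (block centres at 0.125, 0.375, 0.625, 0.875 h).
Hydrograph peak occurs at t = 1 h, so basin lag t_L = 1 − 0.3963 = 0.60 h.

t_L ≈ 0.60 h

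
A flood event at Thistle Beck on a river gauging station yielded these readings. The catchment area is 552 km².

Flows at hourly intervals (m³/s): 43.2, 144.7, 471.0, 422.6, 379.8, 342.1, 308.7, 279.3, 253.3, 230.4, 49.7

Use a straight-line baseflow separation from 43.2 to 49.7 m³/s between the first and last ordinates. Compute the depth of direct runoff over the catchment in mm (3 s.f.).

Direct runoff: 0.00, 100.85, 426.50, 377.45, 334.00, 295.65, 261.60, 231.55, 204.90, 181.35, 0.00 m³/s; ΣQ_DR = 2414 m³/s.
V = ΣQ_DR · Δt = 2414 × 3600 s = 8.690 × 10^6 m³.
Over A = 552 km², depth = V / A = 15.7 mm.

d ≈ 15.7 mm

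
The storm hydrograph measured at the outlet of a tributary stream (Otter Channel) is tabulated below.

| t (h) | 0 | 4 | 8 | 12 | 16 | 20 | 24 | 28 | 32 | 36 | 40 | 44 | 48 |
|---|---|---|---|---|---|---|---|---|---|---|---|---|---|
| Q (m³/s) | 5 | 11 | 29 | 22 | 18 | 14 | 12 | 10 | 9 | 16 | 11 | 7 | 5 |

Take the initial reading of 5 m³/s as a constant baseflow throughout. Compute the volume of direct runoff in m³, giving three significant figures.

Direct-runoff ordinates (Q − Q_b): 0.0, 6.0, 24.0, 17.0, 13.0, 9.0, 7.0, 5.0, 4.0, 11.0, 6.0, 2.0, 0.0 m³/s.
ΣQ_DR = 104.0 m³/s.
With Δt = 4 h = 14400 s, V = ΣQ_DR · Δt = 104.0 × 14400 = 1.50 × 10^6 m³.

V ≈ 1.50 × 10^6 m³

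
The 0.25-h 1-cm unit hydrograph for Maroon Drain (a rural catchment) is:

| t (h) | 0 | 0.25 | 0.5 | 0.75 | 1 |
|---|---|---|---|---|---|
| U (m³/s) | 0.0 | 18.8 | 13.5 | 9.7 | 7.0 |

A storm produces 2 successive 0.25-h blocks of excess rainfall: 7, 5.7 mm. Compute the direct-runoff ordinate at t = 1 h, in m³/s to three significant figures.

By discrete convolution, Q_j = Σ (P_i / 10 mm) · U_{j−i}.
At t = 1 h (j=4): Q = (7/10)·7.0 + (5.7/10)·9.7 = 10.4 m³/s.

Q ≈ 10.4 m³/s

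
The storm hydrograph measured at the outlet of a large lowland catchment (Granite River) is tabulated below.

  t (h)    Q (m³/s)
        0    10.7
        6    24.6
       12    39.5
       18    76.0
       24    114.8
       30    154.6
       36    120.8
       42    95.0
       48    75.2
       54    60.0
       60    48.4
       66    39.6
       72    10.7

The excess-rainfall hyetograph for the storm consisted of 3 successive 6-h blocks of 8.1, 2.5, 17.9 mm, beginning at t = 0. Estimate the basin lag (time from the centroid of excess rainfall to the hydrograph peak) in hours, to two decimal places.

Centroid of excess rainfall: t_c = Σ P_i·t̄_i / ΣP_i = 11.0632 h (block centres at 3, 9, 15 h).
Hydrograph peak occurs at t = 30 h, so basin lag t_L = 30 − 11.0632 = 18.94 h.

t_L ≈ 18.94 h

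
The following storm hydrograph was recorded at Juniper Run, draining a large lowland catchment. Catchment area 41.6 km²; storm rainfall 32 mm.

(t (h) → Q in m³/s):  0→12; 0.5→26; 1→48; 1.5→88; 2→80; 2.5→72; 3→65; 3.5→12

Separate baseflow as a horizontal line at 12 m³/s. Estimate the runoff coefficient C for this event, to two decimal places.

ΣQ_DR = 307.0 m³/s; V = ΣQ_DR·Δt = 5.526 × 10^5 m³.
Runoff depth d = V / A = 13.28 mm.
C = d / P = 13.28 / 32 = 0.42.

C ≈ 0.42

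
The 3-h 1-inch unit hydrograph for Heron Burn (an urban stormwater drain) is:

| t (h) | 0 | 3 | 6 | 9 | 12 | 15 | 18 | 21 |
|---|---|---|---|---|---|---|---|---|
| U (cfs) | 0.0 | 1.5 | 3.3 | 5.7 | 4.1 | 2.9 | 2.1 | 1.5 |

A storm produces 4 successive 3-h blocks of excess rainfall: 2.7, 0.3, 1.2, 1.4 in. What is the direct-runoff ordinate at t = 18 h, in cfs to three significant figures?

Q ≈ 19.4 cfs

By discrete convolution, Q_j = Σ (P_i / 1 in) · U_{j−i}.
At t = 18 h (j=6): Q = (2.7/1)·2.1 + (0.3/1)·2.9 + (1.2/1)·4.1 + (1.4/1)·5.7 = 19.4 cfs.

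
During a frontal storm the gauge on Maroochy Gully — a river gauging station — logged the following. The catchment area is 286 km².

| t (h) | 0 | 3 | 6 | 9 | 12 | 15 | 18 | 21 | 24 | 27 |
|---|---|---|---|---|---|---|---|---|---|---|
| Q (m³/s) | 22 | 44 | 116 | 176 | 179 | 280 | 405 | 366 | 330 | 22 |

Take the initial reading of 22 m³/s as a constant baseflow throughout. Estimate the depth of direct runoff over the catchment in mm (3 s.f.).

Direct runoff: 0.0, 22.0, 94.0, 154.0, 157.0, 258.0, 383.0, 344.0, 308.0, 0.0 m³/s; ΣQ_DR = 1720 m³/s.
V = ΣQ_DR · Δt = 1720 × 10800 s = 1.858 × 10^7 m³.
Over A = 286 km², depth = V / A = 65.0 mm.

d ≈ 65.0 mm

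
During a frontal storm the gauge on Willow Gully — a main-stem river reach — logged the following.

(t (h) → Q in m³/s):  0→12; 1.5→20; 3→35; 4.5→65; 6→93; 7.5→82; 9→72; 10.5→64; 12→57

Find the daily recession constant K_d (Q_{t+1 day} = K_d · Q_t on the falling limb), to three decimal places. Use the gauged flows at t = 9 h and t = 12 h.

K_d ≈ 0.154

Between t = 9 h and t = 12 h the flow falls from 72 to 57 m³/s over 2×1.5 h = 3 h.
Per-interval ratio K = (57/72)^(1/2) = 0.8898; K_d = K^(24/1.5) = 0.154.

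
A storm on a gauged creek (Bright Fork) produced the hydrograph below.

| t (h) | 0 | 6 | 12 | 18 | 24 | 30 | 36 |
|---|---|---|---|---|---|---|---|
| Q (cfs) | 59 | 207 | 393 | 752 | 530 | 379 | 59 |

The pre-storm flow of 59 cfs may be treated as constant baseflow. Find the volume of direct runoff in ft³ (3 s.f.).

V ≈ 4.25 × 10^7 ft³

Direct-runoff ordinates (Q − Q_b): 0.0, 148.0, 334.0, 693.0, 471.0, 320.0, 0.0 cfs.
ΣQ_DR = 1966 cfs.
With Δt = 6 h = 21600 s, V = ΣQ_DR · Δt = 1966 × 21600 = 4.25 × 10^7 ft³.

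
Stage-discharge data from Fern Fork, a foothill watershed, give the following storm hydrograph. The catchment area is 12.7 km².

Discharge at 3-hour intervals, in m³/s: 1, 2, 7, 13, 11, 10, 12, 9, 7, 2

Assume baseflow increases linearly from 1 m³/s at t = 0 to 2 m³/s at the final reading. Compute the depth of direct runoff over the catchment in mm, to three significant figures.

Direct runoff: 0.00, 0.89, 5.78, 11.67, 9.56, 8.44, 10.33, 7.22, 5.11, 0.00 m³/s; ΣQ_DR = 59.00 m³/s.
V = ΣQ_DR · Δt = 59.00 × 10800 s = 6.372 × 10^5 m³.
Over A = 12.7 km², depth = V / A = 50.2 mm.

d ≈ 50.2 mm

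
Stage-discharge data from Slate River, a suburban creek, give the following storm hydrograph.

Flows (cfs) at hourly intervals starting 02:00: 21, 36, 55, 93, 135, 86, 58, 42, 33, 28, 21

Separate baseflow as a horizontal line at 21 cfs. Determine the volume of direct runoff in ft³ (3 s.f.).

V ≈ 1.36 × 10^6 ft³

Direct-runoff ordinates (Q − Q_b): 0.0, 15.0, 34.0, 72.0, 114.0, 65.0, 37.0, 21.0, 12.0, 7.0, 0.0 cfs.
ΣQ_DR = 377.0 cfs.
With Δt = 1 h = 3600 s, V = ΣQ_DR · Δt = 377.0 × 3600 = 1.36 × 10^6 ft³.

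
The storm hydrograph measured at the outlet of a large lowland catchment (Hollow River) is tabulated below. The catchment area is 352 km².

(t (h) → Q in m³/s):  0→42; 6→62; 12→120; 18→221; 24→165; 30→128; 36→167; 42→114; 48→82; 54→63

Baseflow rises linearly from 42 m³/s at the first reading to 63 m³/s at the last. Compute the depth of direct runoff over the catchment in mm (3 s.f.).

d ≈ 39.2 mm

Direct runoff: 0.00, 17.67, 73.33, 172.00, 113.67, 74.33, 111.00, 55.67, 21.33, 0.00 m³/s; ΣQ_DR = 639.0 m³/s.
V = ΣQ_DR · Δt = 639.0 × 21600 s = 1.380 × 10^7 m³.
Over A = 352 km², depth = V / A = 39.2 mm.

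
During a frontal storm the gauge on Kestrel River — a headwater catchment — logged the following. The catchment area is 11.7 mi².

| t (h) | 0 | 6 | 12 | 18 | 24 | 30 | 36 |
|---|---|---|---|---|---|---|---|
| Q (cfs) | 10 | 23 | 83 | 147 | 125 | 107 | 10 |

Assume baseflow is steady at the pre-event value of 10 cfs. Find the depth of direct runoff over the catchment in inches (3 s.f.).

Direct runoff: 0.0, 13.0, 73.0, 137.0, 115.0, 97.0, 0.0 cfs; ΣQ_DR = 435.0 cfs.
V = ΣQ_DR · Δt = 435.0 × 21600 s = 9.396 × 10^6 ft³.
Over A = 11.7 mi², depth = V / A = 0.346 in.

d ≈ 0.346 in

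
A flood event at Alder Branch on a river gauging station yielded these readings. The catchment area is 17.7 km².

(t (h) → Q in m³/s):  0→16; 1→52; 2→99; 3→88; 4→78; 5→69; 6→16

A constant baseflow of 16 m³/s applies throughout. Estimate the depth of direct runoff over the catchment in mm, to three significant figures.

Direct runoff: 0.0, 36.0, 83.0, 72.0, 62.0, 53.0, 0.0 m³/s; ΣQ_DR = 306.0 m³/s.
V = ΣQ_DR · Δt = 306.0 × 3600 s = 1.102 × 10^6 m³.
Over A = 17.7 km², depth = V / A = 62.2 mm.

d ≈ 62.2 mm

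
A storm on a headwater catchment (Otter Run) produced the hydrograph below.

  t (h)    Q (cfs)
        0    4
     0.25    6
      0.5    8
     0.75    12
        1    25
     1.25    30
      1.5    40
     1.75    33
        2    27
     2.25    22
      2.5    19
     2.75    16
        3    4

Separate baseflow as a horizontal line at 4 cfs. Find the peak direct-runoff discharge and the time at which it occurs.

Q_p = 36.0 cfs at t = 1.5 h

Subtracting baseflow gives direct-runoff ordinates: 0.0, 2.0, 4.0, 8.0, 21.0, 26.0, 36.0, 29.0, 23.0, 18.0, 15.0, 12.0, 0.0 cfs.
The maximum is 36.0 cfs, occurring at the reading for t = 1.5 h.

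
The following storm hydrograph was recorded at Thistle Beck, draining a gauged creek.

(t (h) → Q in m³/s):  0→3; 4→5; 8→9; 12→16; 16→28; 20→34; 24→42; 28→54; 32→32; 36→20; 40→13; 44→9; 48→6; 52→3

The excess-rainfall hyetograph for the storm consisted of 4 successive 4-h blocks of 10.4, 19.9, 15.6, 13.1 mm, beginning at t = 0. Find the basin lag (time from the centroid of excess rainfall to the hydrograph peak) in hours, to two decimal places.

Centroid of excess rainfall: t_c = Σ P_i·t̄_i / ΣP_i = 8.1288 h (block centres at 2, 6, 10, 14 h).
Hydrograph peak occurs at t = 28 h, so basin lag t_L = 28 − 8.1288 = 19.87 h.

t_L ≈ 19.87 h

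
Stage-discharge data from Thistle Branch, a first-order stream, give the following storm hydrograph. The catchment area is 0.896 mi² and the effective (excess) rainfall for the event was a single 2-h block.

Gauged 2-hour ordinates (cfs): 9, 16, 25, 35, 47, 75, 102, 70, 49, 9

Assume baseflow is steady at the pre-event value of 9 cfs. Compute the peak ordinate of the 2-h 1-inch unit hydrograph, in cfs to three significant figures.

U_p ≈ 77.5 cfs

Direct runoff: 0.0, 7.0, 16.0, 26.0, 38.0, 66.0, 93.0, 61.0, 40.0, 0.0 cfs; ΣQ_DR = 347.0 cfs, peak = 93.0 cfs.
Runoff depth d = ΣQ_DR·Δt / A = 347.0 × 7200 / (0.896 mi²) = 1.200 in.
The 1-inch UH is the DRH scaled by (1 in)/d, so U_p = 93.0 × 1/1.200 = 77.5 cfs.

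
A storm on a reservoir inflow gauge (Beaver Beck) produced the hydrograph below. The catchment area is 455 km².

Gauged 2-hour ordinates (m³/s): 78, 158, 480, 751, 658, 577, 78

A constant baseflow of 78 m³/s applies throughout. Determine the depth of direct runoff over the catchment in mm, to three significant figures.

Direct runoff: 0.0, 80.0, 402.0, 673.0, 580.0, 499.0, 0.0 m³/s; ΣQ_DR = 2234 m³/s.
V = ΣQ_DR · Δt = 2234 × 7200 s = 1.608 × 10^7 m³.
Over A = 455 km², depth = V / A = 35.4 mm.

d ≈ 35.4 mm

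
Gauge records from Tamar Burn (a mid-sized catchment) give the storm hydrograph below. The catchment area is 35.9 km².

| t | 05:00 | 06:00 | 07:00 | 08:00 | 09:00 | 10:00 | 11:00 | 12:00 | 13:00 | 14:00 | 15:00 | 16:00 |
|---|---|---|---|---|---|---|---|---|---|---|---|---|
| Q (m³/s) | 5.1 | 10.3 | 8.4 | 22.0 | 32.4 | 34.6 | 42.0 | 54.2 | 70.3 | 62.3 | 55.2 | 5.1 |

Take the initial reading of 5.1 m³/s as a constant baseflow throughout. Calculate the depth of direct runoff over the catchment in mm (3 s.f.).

Direct runoff: 0.0, 5.2, 3.3, 16.9, 27.3, 29.5, 36.9, 49.1, 65.2, 57.2, 50.1, 0.0 m³/s; ΣQ_DR = 340.7 m³/s.
V = ΣQ_DR · Δt = 340.7 × 3600 s = 1.227 × 10^6 m³.
Over A = 35.9 km², depth = V / A = 34.2 mm.

d ≈ 34.2 mm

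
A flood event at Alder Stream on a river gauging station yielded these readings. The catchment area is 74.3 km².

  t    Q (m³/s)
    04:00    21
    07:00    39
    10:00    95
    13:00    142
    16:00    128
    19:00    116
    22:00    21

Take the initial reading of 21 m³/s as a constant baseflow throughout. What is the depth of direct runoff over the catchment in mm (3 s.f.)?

Direct runoff: 0.0, 18.0, 74.0, 121.0, 107.0, 95.0, 0.0 m³/s; ΣQ_DR = 415.0 m³/s.
V = ΣQ_DR · Δt = 415.0 × 10800 s = 4.482 × 10^6 m³.
Over A = 74.3 km², depth = V / A = 60.3 mm.

d ≈ 60.3 mm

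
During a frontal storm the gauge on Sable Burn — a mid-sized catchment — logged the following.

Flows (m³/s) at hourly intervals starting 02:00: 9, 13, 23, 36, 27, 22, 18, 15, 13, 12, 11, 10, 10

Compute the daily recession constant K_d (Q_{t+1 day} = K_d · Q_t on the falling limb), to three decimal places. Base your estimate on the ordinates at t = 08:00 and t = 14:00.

K_d ≈ 0.095

Between t = 08:00 and t = 14:00 the flow falls from 18 to 10 m³/s over 6×1 h = 6 h.
Per-interval ratio K = (10/18)^(1/6) = 0.9067; K_d = K^(24/1) = 0.095.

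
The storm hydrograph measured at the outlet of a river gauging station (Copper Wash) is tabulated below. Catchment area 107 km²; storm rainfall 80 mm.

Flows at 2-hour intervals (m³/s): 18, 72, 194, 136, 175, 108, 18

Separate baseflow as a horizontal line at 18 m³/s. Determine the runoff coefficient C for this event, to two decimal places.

C ≈ 0.50

ΣQ_DR = 595.0 m³/s; V = ΣQ_DR·Δt = 4.284 × 10^6 m³.
Runoff depth d = V / A = 40.04 mm.
C = d / P = 40.04 / 80 = 0.50.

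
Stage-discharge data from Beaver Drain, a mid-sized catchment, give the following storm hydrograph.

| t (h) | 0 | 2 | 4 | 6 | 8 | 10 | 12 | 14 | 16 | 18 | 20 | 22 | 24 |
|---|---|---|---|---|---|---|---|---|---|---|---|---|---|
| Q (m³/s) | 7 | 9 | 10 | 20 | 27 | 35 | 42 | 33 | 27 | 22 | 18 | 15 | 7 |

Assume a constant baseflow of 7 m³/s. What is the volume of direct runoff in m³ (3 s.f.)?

V ≈ 1.30 × 10^6 m³

Direct-runoff ordinates (Q − Q_b): 0.0, 2.0, 3.0, 13.0, 20.0, 28.0, 35.0, 26.0, 20.0, 15.0, 11.0, 8.0, 0.0 m³/s.
ΣQ_DR = 181.0 m³/s.
With Δt = 2 h = 7200 s, V = ΣQ_DR · Δt = 181.0 × 7200 = 1.30 × 10^6 m³.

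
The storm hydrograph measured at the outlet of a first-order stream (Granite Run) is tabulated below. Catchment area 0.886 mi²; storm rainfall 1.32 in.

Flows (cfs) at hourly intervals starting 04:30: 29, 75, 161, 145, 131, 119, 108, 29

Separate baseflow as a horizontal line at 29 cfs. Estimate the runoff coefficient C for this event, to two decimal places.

C ≈ 0.75

ΣQ_DR = 565.0 cfs; V = ΣQ_DR·Δt = 2.034 × 10^6 ft³.
Runoff depth d = V / A = 0.9882 in.
C = d / P = 0.9882 / 1.32 = 0.75.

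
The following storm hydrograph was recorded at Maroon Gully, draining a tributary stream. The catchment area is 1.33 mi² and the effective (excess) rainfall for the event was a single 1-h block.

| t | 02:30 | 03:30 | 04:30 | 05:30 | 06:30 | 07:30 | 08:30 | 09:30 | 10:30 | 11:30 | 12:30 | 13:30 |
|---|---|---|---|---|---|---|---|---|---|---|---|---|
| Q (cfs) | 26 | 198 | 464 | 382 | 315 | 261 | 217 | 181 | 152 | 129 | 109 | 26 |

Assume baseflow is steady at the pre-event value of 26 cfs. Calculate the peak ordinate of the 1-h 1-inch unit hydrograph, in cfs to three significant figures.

U_p ≈ 175 cfs

Direct runoff: 0.0, 172.0, 438.0, 356.0, 289.0, 235.0, 191.0, 155.0, 126.0, 103.0, 83.0, 0.0 cfs; ΣQ_DR = 2148 cfs, peak = 438.0 cfs.
Runoff depth d = ΣQ_DR·Δt / A = 2148 × 3600 / (1.33 mi²) = 2.503 in.
The 1-inch UH is the DRH scaled by (1 in)/d, so U_p = 438.0 × 1/2.503 = 175 cfs.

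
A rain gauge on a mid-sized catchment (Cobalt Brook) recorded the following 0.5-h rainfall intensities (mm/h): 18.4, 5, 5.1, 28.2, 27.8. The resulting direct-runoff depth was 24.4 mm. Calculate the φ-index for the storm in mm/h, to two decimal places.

Only the 3 blocks with intensity above φ contribute runoff: 18.4, 28.2, 27.8 mm/h.
Σ(I−φ)·Δt = d  ⇒  (18.4+28.2+27.8 − 3φ)·0.5 = 24.4
φ = (74.40 − 24.4/0.5) / 3 = 8.53 mm/h.

φ ≈ 8.53 mm/h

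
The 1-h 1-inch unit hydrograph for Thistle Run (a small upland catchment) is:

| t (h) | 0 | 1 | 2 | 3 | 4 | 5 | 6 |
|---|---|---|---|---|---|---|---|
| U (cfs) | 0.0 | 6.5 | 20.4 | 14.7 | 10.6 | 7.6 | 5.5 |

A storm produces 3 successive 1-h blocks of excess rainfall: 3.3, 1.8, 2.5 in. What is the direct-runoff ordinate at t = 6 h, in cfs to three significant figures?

Q ≈ 58.3 cfs

By discrete convolution, Q_j = Σ (P_i / 1 in) · U_{j−i}.
At t = 6 h (j=6): Q = (3.3/1)·5.5 + (1.8/1)·7.6 + (2.5/1)·10.6 = 58.3 cfs.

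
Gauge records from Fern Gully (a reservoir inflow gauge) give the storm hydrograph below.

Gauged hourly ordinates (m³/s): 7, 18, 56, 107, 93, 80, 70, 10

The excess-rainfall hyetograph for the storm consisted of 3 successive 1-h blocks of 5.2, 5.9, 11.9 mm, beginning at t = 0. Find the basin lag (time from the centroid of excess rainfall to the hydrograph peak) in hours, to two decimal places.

t_L ≈ 1.21 h

Centroid of excess rainfall: t_c = Σ P_i·t̄_i / ΣP_i = 1.7913 h (block centres at 0.5, 1.5, 2.5 h).
Hydrograph peak occurs at t = 3 h, so basin lag t_L = 3 − 1.7913 = 1.21 h.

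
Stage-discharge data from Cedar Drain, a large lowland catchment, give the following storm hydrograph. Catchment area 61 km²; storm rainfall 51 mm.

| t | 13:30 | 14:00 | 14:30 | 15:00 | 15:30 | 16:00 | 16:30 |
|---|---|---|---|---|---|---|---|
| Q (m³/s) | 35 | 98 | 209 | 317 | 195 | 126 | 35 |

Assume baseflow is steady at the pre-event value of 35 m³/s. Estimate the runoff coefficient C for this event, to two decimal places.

C ≈ 0.45

ΣQ_DR = 770.0 m³/s; V = ΣQ_DR·Δt = 1.386 × 10^6 m³.
Runoff depth d = V / A = 22.72 mm.
C = d / P = 22.72 / 51 = 0.45.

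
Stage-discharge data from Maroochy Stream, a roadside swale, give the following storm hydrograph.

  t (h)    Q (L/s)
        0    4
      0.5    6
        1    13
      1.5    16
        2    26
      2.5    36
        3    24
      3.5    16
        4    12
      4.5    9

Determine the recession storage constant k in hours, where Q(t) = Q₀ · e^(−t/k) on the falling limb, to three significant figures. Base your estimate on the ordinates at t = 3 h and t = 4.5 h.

k ≈ 1.53 h

On the falling limb, Q drops from 24 to 9 L/s between t = 3 h and t = 4.5 h (Δt = 1.5 h).
k = −Δt / ln(Q₂/Q₁) = −1.5 / ln(9/24) = 1.53 h.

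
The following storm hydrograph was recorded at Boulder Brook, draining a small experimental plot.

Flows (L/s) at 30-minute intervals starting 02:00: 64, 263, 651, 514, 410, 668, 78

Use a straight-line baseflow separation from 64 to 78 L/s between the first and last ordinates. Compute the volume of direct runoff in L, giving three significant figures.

Direct-runoff ordinates (Q − Q_b): 0.00, 196.67, 582.33, 443.00, 336.67, 592.33, 0.00 L/s.
ΣQ_DR = 2151 L/s.
With Δt = 0.5 h = 1800 s, V = ΣQ_DR · Δt = 2151 × 1800 = 3.87 × 10^6 L.

V ≈ 3.87 × 10^6 L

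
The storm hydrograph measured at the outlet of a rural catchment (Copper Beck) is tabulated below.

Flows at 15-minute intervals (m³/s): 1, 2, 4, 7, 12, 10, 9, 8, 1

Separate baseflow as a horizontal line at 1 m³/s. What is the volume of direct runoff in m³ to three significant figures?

Direct-runoff ordinates (Q − Q_b): 0.0, 1.0, 3.0, 6.0, 11.0, 9.0, 8.0, 7.0, 0.0 m³/s.
ΣQ_DR = 45.00 m³/s.
With Δt = 0.25 h = 900 s, V = ΣQ_DR · Δt = 45.00 × 900 = 40500 m³.

V ≈ 40500 m³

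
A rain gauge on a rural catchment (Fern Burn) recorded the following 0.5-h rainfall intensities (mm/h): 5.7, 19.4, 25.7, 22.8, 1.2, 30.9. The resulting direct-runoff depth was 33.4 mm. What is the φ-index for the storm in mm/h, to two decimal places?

Only the 4 blocks with intensity above φ contribute runoff: 19.4, 25.7, 22.8, 30.9 mm/h.
Σ(I−φ)·Δt = d  ⇒  (19.4+25.7+22.8+30.9 − 4φ)·0.5 = 33.4
φ = (98.80 − 33.4/0.5) / 4 = 8.00 mm/h.

φ ≈ 8.00 mm/h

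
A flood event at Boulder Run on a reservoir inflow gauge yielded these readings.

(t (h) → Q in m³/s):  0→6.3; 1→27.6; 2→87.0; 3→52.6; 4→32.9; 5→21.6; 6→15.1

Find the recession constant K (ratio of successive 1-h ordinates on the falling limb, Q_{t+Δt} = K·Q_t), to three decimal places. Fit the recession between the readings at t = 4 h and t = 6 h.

K ≈ 0.677

Using the recession-limb readings at t = 4 h and t = 6 h: Q falls from 32.9 to 15.1 m³/s over 2 intervals.
K = (Q₂/Q₁)^(1/2) = (15.1/32.9)^(1/2) = 0.677.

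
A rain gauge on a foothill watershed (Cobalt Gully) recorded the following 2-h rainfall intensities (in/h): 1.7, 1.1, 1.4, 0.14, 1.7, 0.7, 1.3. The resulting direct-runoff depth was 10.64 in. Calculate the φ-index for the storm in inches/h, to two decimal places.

Only the 6 blocks with intensity above φ contribute runoff: 1.7, 1.1, 1.4, 1.7, 0.7, 1.3 in/h.
Σ(I−φ)·Δt = d  ⇒  (1.7+1.1+1.4+1.7+0.7+1.3 − 6φ)·2 = 10.64
φ = (7.900 − 10.64/2) / 6 = 0.43 in/h.

φ ≈ 0.43 in/h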